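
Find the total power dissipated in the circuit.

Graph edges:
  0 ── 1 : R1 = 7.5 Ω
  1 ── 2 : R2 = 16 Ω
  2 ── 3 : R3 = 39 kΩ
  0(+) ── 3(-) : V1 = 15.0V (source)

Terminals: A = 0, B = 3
Nodal analysis, taking node 3 as the 0 V reference.
Source V1 fixes V_0 = 15 V.
KCL at each unknown node (sum of currents leaving = 0; resistances in Ω):
  Node 1: (V_1 - 15)/7.5 + (V_1 - V_2)/16 = 0
  Node 2: (V_2 - V_1)/16 + (V_2 - 0)/39000 = 0
Collecting terms (coefficients in siemens):
  0.1958·V_1 - 0.0625·V_2 = 2
  0.06253·V_2 - 0.0625·V_1 = 0
Determinant D = (0.1958)(0.06253) - (-0.0625)(-0.0625) = 0.008338
V_1 = [(2)(0.06253) - (-0.0625)(0)]/D = 15 V
V_2 = [(0.1958)(0) - (2)(-0.0625)]/D = 14.99 V
Power in each resistor, P = (ΔV)²/R:
  P_R1 = (15 - 15)²/7.5 = 0.000001108 W
  P_R2 = (15 - 14.99)²/16 = 0.000002364 W
  P_R3 = (14.99 - 0)²/39000 = 0.005762 W
P_total = P_R1 + P_R2 + P_R3 = 0.005766 W

Final answer: 0.005766 W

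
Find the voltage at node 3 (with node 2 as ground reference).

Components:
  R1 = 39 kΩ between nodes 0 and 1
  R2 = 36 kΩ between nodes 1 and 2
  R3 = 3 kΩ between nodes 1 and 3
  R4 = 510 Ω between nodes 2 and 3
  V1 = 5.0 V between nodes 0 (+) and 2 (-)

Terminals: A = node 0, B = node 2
Nodal analysis, taking node 2 as the 0 V reference.
Source V1 fixes V_0 = 5 V.
KCL at each unknown node (sum of currents leaving = 0; resistances in Ω):
  Node 1: (V_1 - 5)/39000 + (V_1 - 0)/36000 + (V_1 - V_3)/3000 = 0
  Node 3: (V_3 - V_1)/3000 + (V_3 - 0)/510 = 0
Collecting terms (coefficients in siemens):
  0.0003868·V_1 - 0.0003333·V_3 = 0.0001282
  0.002294·V_3 - 0.0003333·V_1 = 0
Determinant D = (0.0003868)(0.002294) - (-0.0003333)(-0.0003333) = 0.0000007761
V_1 = [(0.0001282)(0.002294) - (-0.0003333)(0)]/D = 0.3789 V
V_3 = [(0.0003868)(0) - (0.0001282)(-0.0003333)]/D = 0.05506 V
The requested potential is V_3 = 0.05506 V.

Final answer: V_3 = 0.05506 V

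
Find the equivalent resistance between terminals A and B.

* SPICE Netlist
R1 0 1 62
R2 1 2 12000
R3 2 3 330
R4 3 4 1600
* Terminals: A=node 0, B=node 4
Reduce the network between node 0 (A) and node 4 (B) by series/parallel combination:
  Rs1 = R1 + R2 (series, joined only at node 1) = 62 + 12000 = 12060 Ω
  Rs2 = R3 + Rs1 (series, joined only at node 2) = 330 + 12060 = 12390 Ω
  Rs3 = R4 + Rs2 (series, joined only at node 3) = 1600 + 12390 = 13990 Ω
R_eq = 13.99 kΩ

Final answer: 13.99 kΩ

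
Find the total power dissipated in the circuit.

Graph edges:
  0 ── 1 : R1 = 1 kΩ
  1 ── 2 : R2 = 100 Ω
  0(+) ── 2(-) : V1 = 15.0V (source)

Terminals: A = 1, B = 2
Nodal analysis, taking node 2 as the 0 V reference.
Source V1 fixes V_0 = 15 V.
KCL at each unknown node (sum of currents leaving = 0; resistances in Ω):
  Node 1: (V_1 - 15)/1000 + (V_1 - 0)/100 = 0
Collecting terms: 0.011 × V_1 = 0.015  =>  V_1 = 1.364 V
Power in each resistor, P = (ΔV)²/R:
  P_R1 = (15 - 1.364)²/1000 = 0.186 W
  P_R2 = (1.364 - 0)²/100 = 0.0186 W
P_total = P_R1 + P_R2 = 0.2045 W

Final answer: 0.2045 W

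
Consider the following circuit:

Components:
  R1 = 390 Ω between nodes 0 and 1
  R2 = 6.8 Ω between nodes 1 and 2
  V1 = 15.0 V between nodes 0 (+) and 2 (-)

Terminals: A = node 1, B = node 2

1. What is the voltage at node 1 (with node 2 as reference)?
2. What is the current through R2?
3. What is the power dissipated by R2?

Nodal analysis, taking node 2 as the 0 V reference.
Source V1 fixes V_0 = 15 V.
KCL at each unknown node (sum of currents leaving = 0; resistances in Ω):
  Node 1: (V_1 - 15)/390 + (V_1 - 0)/6.8 = 0
Collecting terms: 0.1496 × V_1 = 0.03846  =>  V_1 = 0.2571 V
Part 1:
  Read off the nodal solution: V_1 = 0.2571 V
Part 2:
  I_R2 = (V_1 - V_2)/R2 = (0.2571 - 0)/6.8 = 0.0378 A
  Magnitude: I_R2 = 0.0378 A
Part 3:
  I_R2 = (V_1 - V_2)/R2 = (0.2571 - 0)/6.8 = 0.0378 A
  P_R2 = I_R2² × R2 = (0.0378)² × 6.8 = 0.009717 W

Final answers:
1. V_1 = 0.2571 V
2. I_R2 = 0.0378 A
3. P_R2 = 0.009717 W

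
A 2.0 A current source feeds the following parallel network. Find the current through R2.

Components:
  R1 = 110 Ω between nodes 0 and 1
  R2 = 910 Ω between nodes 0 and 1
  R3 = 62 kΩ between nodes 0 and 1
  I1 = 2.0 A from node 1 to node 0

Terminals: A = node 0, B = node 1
All resistors sit directly between nodes 0 and 1, so they are in parallel and share one voltage V; the full source current 2 A splits among them.
1/R_par = 1/110 + 1/910 + 1/62000 = 0.01021 S  =>  R_par = 97.98 Ω
V = I × R_par = 2 × 97.98 = 196 V
I_R2 = V/R2 = 196/910 = 0.2153 A

Final answer: 0.2153 A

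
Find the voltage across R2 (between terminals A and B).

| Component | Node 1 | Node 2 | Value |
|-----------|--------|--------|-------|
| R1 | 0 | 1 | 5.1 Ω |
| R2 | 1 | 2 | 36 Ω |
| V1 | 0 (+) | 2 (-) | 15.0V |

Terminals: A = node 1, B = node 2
R1 and R2 are in series across V1 (node 0 → node 1 → node 2), and the output A–B is taken across R2, so this is a voltage divider.
Series current: I = V1/(R1 + R2) = 15/(5.1 + 36) = 15/41.1 = 0.365 A
V_R2 = I × R2 = V1 × R2/(R1 + R2) = 15 × 36/41.1 = 13.14 V

Final answer: 13.14 V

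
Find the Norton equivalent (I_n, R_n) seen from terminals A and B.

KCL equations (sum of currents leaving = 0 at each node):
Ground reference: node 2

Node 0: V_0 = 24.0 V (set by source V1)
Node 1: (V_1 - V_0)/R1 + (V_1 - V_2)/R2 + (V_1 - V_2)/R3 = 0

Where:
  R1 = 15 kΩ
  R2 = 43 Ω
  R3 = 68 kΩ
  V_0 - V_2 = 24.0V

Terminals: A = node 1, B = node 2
Find the Thévenin equivalent first; then I_n = V_th/R_th and R_n = R_th.
Step 1 — V_th is the open-circuit voltage V_A - V_B (nothing connected across the terminals).
Nodal analysis, taking node 2 as the 0 V reference.
Source V1 fixes V_0 = 24 V.
KCL at each unknown node (sum of currents leaving = 0; resistances in Ω):
  Node 1: (V_1 - 24)/15000 + (V_1 - 0)/43 + (V_1 - 0)/68000 = 0
Collecting terms: 0.02334 × V_1 = 0.0016  =>  V_1 = 0.06856 V
V_th = V_1 - V_2 = 0.06856 - 0 = 0.06856 V
Step 2 — R_th: zero the source — replace V1 by a short circuit (node 2 merges into node 0) — and find the resistance seen between A (node 1) and B (node 0).
Reduce the network between node 1 (A) and node 0 (B) by series/parallel combination:
  Rp1 = R1 ‖ R2 ‖ R3 (parallel, all between nodes 0 and 1) = 1/(1/15000 + 1/43 + 1/68000) = 42.85 Ω
R_th = 42.85 Ω
I_n = V_th/R_th = 0.06856/42.85 = 0.0016 A, and R_n = R_th = 42.85 Ω

Final answer: I_n = 0.0016 A, R_n = 42.85 Ω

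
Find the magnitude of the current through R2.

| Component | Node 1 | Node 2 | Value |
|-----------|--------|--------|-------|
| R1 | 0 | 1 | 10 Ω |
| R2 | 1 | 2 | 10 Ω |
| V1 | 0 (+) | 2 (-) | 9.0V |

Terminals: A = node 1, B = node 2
Nodal analysis, taking node 2 as the 0 V reference.
Source V1 fixes V_0 = 9 V.
KCL at each unknown node (sum of currents leaving = 0; resistances in Ω):
  Node 1: (V_1 - 9)/10 + (V_1 - 0)/10 = 0
Collecting terms: 0.2 × V_1 = 0.9  =>  V_1 = 4.5 V
I_R2 = (V_1 - V_2)/R2 = (4.5 - 0)/10 = 0.45 A
|I_R2| = 0.45 A

Final answer: |I_R2| = 0.45 A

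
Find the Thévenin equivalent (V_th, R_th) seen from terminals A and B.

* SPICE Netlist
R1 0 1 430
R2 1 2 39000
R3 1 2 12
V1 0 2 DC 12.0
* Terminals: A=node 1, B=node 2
Step 1 — V_th is the open-circuit voltage V_A - V_B (nothing connected across the terminals).
Nodal analysis, taking node 2 as the 0 V reference.
Source V1 fixes V_0 = 12 V.
KCL at each unknown node (sum of currents leaving = 0; resistances in Ω):
  Node 1: (V_1 - 12)/430 + (V_1 - 0)/39000 + (V_1 - 0)/12 = 0
Collecting terms: 0.08568 × V_1 = 0.02791  =>  V_1 = 0.3257 V
V_th = V_1 - V_2 = 0.3257 - 0 = 0.3257 V
Step 2 — R_th: zero the source — replace V1 by a short circuit (node 2 merges into node 0) — and find the resistance seen between A (node 1) and B (node 0).
Reduce the network between node 1 (A) and node 0 (B) by series/parallel combination:
  Rp1 = R1 ‖ R2 ‖ R3 (parallel, all between nodes 0 and 1) = 1/(1/430 + 1/39000 + 1/12) = 11.67 Ω
R_th = 11.67 Ω

Final answer: V_th = 0.3257 V, R_th = 11.67 Ω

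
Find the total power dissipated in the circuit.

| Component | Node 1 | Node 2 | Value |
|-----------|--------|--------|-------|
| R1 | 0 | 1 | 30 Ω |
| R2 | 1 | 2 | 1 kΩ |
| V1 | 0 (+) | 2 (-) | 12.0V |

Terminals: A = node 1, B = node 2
Nodal analysis, taking node 2 as the 0 V reference.
Source V1 fixes V_0 = 12 V.
KCL at each unknown node (sum of currents leaving = 0; resistances in Ω):
  Node 1: (V_1 - 12)/30 + (V_1 - 0)/1000 = 0
Collecting terms: 0.03433 × V_1 = 0.4  =>  V_1 = 11.65 V
Power in each resistor, P = (ΔV)²/R:
  P_R1 = (12 - 11.65)²/30 = 0.004072 W
  P_R2 = (11.65 - 0)²/1000 = 0.1357 W
P_total = P_R1 + P_R2 = 0.1398 W

Final answer: 0.1398 W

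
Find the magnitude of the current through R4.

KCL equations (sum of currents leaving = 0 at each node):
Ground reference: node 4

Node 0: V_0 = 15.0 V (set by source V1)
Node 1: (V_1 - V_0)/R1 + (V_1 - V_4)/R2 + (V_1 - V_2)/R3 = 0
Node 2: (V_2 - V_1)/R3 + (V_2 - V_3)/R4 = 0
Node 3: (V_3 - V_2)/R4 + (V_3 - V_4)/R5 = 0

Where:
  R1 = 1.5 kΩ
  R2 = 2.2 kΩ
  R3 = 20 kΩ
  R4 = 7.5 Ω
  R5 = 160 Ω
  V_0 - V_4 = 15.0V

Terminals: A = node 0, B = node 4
Nodal analysis, taking node 4 as the 0 V reference.
Source V1 fixes V_0 = 15 V.
KCL at each unknown node (sum of currents leaving = 0; resistances in Ω):
  Node 1: (V_1 - 15)/1500 + (V_1 - 0)/2200 + (V_1 - V_2)/20000 = 0
  Node 2: (V_2 - V_1)/20000 + (V_2 - V_3)/7.5 = 0
  Node 3: (V_3 - V_2)/7.5 + (V_3 - 0)/160 = 0
Collecting terms (coefficients in siemens):
  0.001171·V_1 - 0.00005·V_2 = 0.01
  0.1334·V_2 - 0.00005·V_1 - 0.1333·V_3 = 0
  0.1396·V_3 - 0.1333·V_2 = 0
Solving these 3 simultaneous equations (Gaussian elimination) gives:
  V_1 = 8.541 V, V_2 = 0.07094 V, V_3 = 0.06776 V
I_R4 = (V_2 - V_3)/R4 = (0.07094 - 0.06776)/7.5 = 0.0004235 A
|I_R4| = 0.0004235 A

Final answer: |I_R4| = 0.0004235 A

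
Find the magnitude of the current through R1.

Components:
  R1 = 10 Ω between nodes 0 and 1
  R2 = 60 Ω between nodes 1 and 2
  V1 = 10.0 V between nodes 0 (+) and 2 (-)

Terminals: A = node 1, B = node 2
Nodal analysis, taking node 2 as the 0 V reference.
Source V1 fixes V_0 = 10 V.
KCL at each unknown node (sum of currents leaving = 0; resistances in Ω):
  Node 1: (V_1 - 10)/10 + (V_1 - 0)/60 = 0
Collecting terms: 0.1167 × V_1 = 1  =>  V_1 = 8.571 V
I_R1 = (V_0 - V_1)/R1 = (10 - 8.571)/10 = 0.1429 A
|I_R1| = 0.1429 A

Final answer: |I_R1| = 0.1429 A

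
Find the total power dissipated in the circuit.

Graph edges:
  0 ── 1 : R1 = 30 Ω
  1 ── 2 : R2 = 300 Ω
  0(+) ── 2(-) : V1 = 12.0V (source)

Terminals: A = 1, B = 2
Nodal analysis, taking node 2 as the 0 V reference.
Source V1 fixes V_0 = 12 V.
KCL at each unknown node (sum of currents leaving = 0; resistances in Ω):
  Node 1: (V_1 - 12)/30 + (V_1 - 0)/300 = 0
Collecting terms: 0.03667 × V_1 = 0.4  =>  V_1 = 10.91 V
Power in each resistor, P = (ΔV)²/R:
  P_R1 = (12 - 10.91)²/30 = 0.03967 W
  P_R2 = (10.91 - 0)²/300 = 0.3967 W
P_total = P_R1 + P_R2 = 0.4364 W

Final answer: 0.4364 W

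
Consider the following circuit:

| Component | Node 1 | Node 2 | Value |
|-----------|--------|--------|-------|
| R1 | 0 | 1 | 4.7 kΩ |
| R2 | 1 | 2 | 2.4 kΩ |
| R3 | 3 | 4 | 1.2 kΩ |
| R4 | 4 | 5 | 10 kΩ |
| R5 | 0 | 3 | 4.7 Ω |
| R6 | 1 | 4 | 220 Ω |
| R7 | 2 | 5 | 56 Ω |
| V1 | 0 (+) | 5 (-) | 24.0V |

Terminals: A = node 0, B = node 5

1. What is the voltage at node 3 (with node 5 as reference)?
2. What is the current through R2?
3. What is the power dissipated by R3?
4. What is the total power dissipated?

Nodal analysis, taking node 5 as the 0 V reference.
Source V1 fixes V_0 = 24 V.
KCL at each unknown node (sum of currents leaving = 0; resistances in Ω):
  Node 1: (V_1 - 24)/4700 + (V_1 - V_2)/2400 + (V_1 - V_4)/220 = 0
  Node 2: (V_2 - V_1)/2400 + (V_2 - 0)/56 = 0
  Node 3: (V_3 - V_4)/1200 + (V_3 - 24)/4.7 = 0
  Node 4: (V_4 - V_3)/1200 + (V_4 - 0)/10000 + (V_4 - V_1)/220 = 0
Collecting terms (coefficients in siemens):
  0.005175·V_1 - 0.0004167·V_2 - 0.004545·V_4 = 0.005106
  0.01827·V_2 - 0.0004167·V_1 = 0
  0.2136·V_3 - 0.0008333·V_4 = 5.106
  0.005479·V_4 - 0.004545·V_1 - 0.0008333·V_3 = 0
Solving these 4 simultaneous equations (Gaussian elimination) gives:
  V_1 = 15.55 V, V_2 = 0.3545 V, V_3 = 23.97 V, V_4 = 16.55 V
Part 1:
  Read off the nodal solution: V_3 = 23.97 V
Part 2:
  I_R2 = (V_1 - V_2)/R2 = (15.55 - 0.3545)/2400 = 0.006331 A
  Magnitude: I_R2 = 0.006331 A
Part 3:
  I_R3 = (V_3 - V_4)/R3 = (23.97 - 16.55)/1200 = 0.006187 A
  P_R3 = I_R3² × R3 = (0.006187)² × 1200 = 0.04594 W
Part 4:
  Power in each resistor, P = (ΔV)²/R:
    P_R1 = (24 - 15.55)²/4700 = 0.0152 W
    P_R2 = (15.55 - 0.3545)²/2400 = 0.09619 W
    P_R3 = (23.97 - 16.55)²/1200 = 0.04594 W
    P_R4 = (16.55 - 0)²/10000 = 0.02738 W
    P_R5 = (24 - 23.97)²/4.7 = 0.0001799 W
    P_R6 = (15.55 - 16.55)²/220 = 0.00452 W
    P_R7 = (0.3545 - 0)²/56 = 0.002245 W
  P_total = P_R1 + P_R2 + P_R3 + P_R4 + P_R5 + P_R6 + P_R7 = 0.1917 W

Final answers:
1. V_3 = 23.97 V
2. I_R2 = 0.006331 A
3. P_R3 = 0.04594 W
4. P_total = 0.1917 W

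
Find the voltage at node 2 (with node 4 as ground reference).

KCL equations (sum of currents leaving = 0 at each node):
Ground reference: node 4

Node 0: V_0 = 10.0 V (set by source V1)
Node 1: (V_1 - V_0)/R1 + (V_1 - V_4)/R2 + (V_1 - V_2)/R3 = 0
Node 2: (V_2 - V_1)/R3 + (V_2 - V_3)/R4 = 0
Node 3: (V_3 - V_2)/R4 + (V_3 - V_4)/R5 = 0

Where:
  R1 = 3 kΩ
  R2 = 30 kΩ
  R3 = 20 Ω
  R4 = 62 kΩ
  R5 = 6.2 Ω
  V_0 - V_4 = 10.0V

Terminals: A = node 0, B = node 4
Nodal analysis, taking node 4 as the 0 V reference.
Source V1 fixes V_0 = 10 V.
KCL at each unknown node (sum of currents leaving = 0; resistances in Ω):
  Node 1: (V_1 - 10)/3000 + (V_1 - 0)/30000 + (V_1 - V_2)/20 = 0
  Node 2: (V_2 - V_1)/20 + (V_2 - V_3)/62000 = 0
  Node 3: (V_3 - V_2)/62000 + (V_3 - 0)/6.2 = 0
Collecting terms (coefficients in siemens):
  0.05037·V_1 - 0.05·V_2 = 0.003333
  0.05002·V_2 - 0.05·V_1 - 0.00001613·V_3 = 0
  0.1613·V_3 - 0.00001613·V_2 = 0
Solving these 3 simultaneous equations (Gaussian elimination) gives:
  V_1 = 8.708 V, V_2 = 8.705 V, V_3 = 0.0008704 V
The requested potential is V_2 = 8.705 V.

Final answer: V_2 = 8.705 V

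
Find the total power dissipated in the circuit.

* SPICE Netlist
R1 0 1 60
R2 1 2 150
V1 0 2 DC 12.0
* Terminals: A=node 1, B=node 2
Nodal analysis, taking node 2 as the 0 V reference.
Source V1 fixes V_0 = 12 V.
KCL at each unknown node (sum of currents leaving = 0; resistances in Ω):
  Node 1: (V_1 - 12)/60 + (V_1 - 0)/150 = 0
Collecting terms: 0.02333 × V_1 = 0.2  =>  V_1 = 8.571 V
Power in each resistor, P = (ΔV)²/R:
  P_R1 = (12 - 8.571)²/60 = 0.1959 W
  P_R2 = (8.571 - 0)²/150 = 0.4898 W
P_total = P_R1 + P_R2 = 0.6857 W

Final answer: 0.6857 W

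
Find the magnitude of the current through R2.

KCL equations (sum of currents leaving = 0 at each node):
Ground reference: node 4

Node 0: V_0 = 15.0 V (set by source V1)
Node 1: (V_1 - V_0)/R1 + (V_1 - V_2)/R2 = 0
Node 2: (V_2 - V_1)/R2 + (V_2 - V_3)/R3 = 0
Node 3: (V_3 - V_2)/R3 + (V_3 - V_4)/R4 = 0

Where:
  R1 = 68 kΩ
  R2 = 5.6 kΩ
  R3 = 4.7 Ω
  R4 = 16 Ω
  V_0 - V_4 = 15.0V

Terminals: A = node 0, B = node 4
Nodal analysis, taking node 4 as the 0 V reference.
Source V1 fixes V_0 = 15 V.
KCL at each unknown node (sum of currents leaving = 0; resistances in Ω):
  Node 1: (V_1 - 15)/68000 + (V_1 - V_2)/5600 = 0
  Node 2: (V_2 - V_1)/5600 + (V_2 - V_3)/4.7 = 0
  Node 3: (V_3 - V_2)/4.7 + (V_3 - 0)/16 = 0
Collecting terms (coefficients in siemens):
  0.0001933·V_1 - 0.0001786·V_2 = 0.0002206
  0.2129·V_2 - 0.0001786·V_1 - 0.2128·V_3 = 0
  0.2753·V_3 - 0.2128·V_2 = 0
Solving these 3 simultaneous equations (Gaussian elimination) gives:
  V_1 = 1.145 V, V_2 = 0.004218 V, V_3 = 0.00326 V
I_R2 = (V_1 - V_2)/R2 = (1.145 - 0.004218)/5600 = 0.0002037 A
|I_R2| = 0.0002037 A

Final answer: |I_R2| = 0.0002037 A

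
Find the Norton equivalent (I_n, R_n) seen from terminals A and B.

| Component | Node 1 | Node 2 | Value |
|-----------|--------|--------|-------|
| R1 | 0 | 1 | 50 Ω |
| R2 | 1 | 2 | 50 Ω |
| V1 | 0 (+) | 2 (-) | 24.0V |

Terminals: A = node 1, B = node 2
Find the Thévenin equivalent first; then I_n = V_th/R_th and R_n = R_th.
Step 1 — V_th is the open-circuit voltage V_A - V_B (nothing connected across the terminals).
Nodal analysis, taking node 2 as the 0 V reference.
Source V1 fixes V_0 = 24 V.
KCL at each unknown node (sum of currents leaving = 0; resistances in Ω):
  Node 1: (V_1 - 24)/50 + (V_1 - 0)/50 = 0
Collecting terms: 0.04 × V_1 = 0.48  =>  V_1 = 12 V
V_th = V_1 - V_2 = 12 - 0 = 12 V
Step 2 — R_th: zero the source — replace V1 by a short circuit (node 2 merges into node 0) — and find the resistance seen between A (node 1) and B (node 0).
Reduce the network between node 1 (A) and node 0 (B) by series/parallel combination:
  Rp1 = R1 ‖ R2 (parallel, both between nodes 0 and 1) = 1/(1/50 + 1/50) = 25 Ω
R_th = 25 Ω
I_n = V_th/R_th = 12/25 = 0.48 A, and R_n = R_th = 25 Ω

Final answer: I_n = 0.48 A, R_n = 25 Ω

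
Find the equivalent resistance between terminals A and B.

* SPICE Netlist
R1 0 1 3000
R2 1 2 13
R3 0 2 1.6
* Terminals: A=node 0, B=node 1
Reduce the network between node 0 (A) and node 1 (B) by series/parallel combination:
  Rs1 = R3 + R2 (series, joined only at node 2) = 1.6 + 13 = 14.6 Ω
  Rp1 = R1 ‖ Rs1 (parallel, both between nodes 0 and 1) = 1/(1/3000 + 1/14.6) = 14.53 Ω
R_eq = 14.53 Ω

Final answer: 14.53 Ω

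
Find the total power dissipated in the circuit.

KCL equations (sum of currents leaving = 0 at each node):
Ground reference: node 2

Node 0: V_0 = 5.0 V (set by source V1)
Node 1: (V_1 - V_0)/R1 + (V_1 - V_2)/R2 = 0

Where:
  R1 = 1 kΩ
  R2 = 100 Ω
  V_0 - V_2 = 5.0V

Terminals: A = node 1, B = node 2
Nodal analysis, taking node 2 as the 0 V reference.
Source V1 fixes V_0 = 5 V.
KCL at each unknown node (sum of currents leaving = 0; resistances in Ω):
  Node 1: (V_1 - 5)/1000 + (V_1 - 0)/100 = 0
Collecting terms: 0.011 × V_1 = 0.005  =>  V_1 = 0.4545 V
Power in each resistor, P = (ΔV)²/R:
  P_R1 = (5 - 0.4545)²/1000 = 0.02066 W
  P_R2 = (0.4545 - 0)²/100 = 0.002066 W
P_total = P_R1 + P_R2 = 0.02273 W

Final answer: 0.02273 W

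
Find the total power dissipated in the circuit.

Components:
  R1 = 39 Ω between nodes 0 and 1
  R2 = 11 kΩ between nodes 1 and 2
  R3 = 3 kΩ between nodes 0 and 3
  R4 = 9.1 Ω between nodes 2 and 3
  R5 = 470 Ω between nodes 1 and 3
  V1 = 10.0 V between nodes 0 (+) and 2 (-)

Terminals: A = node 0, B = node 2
Nodal analysis, taking node 2 as the 0 V reference.
Source V1 fixes V_0 = 10 V.
KCL at each unknown node (sum of currents leaving = 0; resistances in Ω):
  Node 1: (V_1 - 10)/39 + (V_1 - 0)/11000 + (V_1 - V_3)/470 = 0
  Node 3: (V_3 - 10)/3000 + (V_3 - 0)/9.1 + (V_3 - V_1)/470 = 0
Collecting terms (coefficients in siemens):
  0.02786·V_1 - 0.002128·V_3 = 0.2564
  0.1124·V_3 - 0.002128·V_1 = 0.003333
Determinant D = (0.02786)(0.1124) - (-0.002128)(-0.002128) = 0.003126
V_1 = [(0.2564)(0.1124) - (-0.002128)(0.003333)]/D = 9.219 V
V_3 = [(0.02786)(0.003333) - (0.2564)(-0.002128)]/D = 0.2043 V
Power in each resistor, P = (ΔV)²/R:
  P_R1 = (10 - 9.219)²/39 = 0.01563 W
  P_R2 = (9.219 - 0)²/11000 = 0.007727 W
  P_R3 = (10 - 0.2043)²/3000 = 0.03199 W
  P_R4 = (0 - 0.2043)²/9.1 = 0.004585 W
  P_R5 = (9.219 - 0.2043)²/470 = 0.1729 W
P_total = P_R1 + P_R2 + P_R3 + P_R4 + P_R5 = 0.2328 W

Final answer: 0.2328 W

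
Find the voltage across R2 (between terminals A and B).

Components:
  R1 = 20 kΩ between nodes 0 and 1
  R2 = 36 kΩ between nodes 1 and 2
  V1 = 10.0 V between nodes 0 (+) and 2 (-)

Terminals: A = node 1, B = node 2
R1 and R2 are in series across V1 (node 0 → node 1 → node 2), and the output A–B is taken across R2, so this is a voltage divider.
Series current: I = V1/(R1 + R2) = 10/(20000 + 36000) = 10/56000 = 0.0001786 A
V_R2 = I × R2 = V1 × R2/(R1 + R2) = 10 × 36000/56000 = 6.429 V

Final answer: 6.429 V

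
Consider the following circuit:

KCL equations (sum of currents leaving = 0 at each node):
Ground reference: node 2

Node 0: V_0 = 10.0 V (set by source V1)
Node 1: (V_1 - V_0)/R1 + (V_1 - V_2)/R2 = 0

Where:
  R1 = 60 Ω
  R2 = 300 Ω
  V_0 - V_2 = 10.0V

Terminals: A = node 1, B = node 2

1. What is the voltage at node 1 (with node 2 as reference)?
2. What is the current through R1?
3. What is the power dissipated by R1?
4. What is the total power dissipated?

Nodal analysis, taking node 2 as the 0 V reference.
Source V1 fixes V_0 = 10 V.
KCL at each unknown node (sum of currents leaving = 0; resistances in Ω):
  Node 1: (V_1 - 10)/60 + (V_1 - 0)/300 = 0
Collecting terms: 0.02 × V_1 = 0.1667  =>  V_1 = 8.333 V
Part 1:
  Read off the nodal solution: V_1 = 8.333 V
Part 2:
  I_R1 = (V_0 - V_1)/R1 = (10 - 8.333)/60 = 0.02778 A
  Magnitude: I_R1 = 0.02778 A
Part 3:
  I_R1 = (V_0 - V_1)/R1 = (10 - 8.333)/60 = 0.02778 A
  P_R1 = I_R1² × R1 = (0.02778)² × 60 = 0.0463 W
Part 4:
  Power in each resistor, P = (ΔV)²/R:
    P_R1 = (10 - 8.333)²/60 = 0.0463 W
    P_R2 = (8.333 - 0)²/300 = 0.2315 W
  P_total = P_R1 + P_R2 = 0.2778 W

Final answers:
1. V_1 = 8.333 V
2. I_R1 = 0.02778 A
3. P_R1 = 0.0463 W
4. P_total = 0.2778 W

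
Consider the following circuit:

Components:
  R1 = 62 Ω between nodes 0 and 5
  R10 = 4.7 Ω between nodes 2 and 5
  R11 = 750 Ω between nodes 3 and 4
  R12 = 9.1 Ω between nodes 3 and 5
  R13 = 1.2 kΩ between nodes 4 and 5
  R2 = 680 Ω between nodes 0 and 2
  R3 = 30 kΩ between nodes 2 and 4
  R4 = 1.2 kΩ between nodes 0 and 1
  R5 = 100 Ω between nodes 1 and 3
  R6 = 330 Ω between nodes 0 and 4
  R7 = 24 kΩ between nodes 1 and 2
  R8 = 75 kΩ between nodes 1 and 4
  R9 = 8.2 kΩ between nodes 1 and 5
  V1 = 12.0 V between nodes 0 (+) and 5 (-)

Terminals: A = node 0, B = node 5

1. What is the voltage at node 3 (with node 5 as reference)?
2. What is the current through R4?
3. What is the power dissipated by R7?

Nodal analysis, taking node 5 as the 0 V reference.
Source V1 fixes V_0 = 12 V.
KCL at each unknown node (sum of currents leaving = 0; resistances in Ω):
  Node 1: (V_1 - 12)/1200 + (V_1 - V_3)/100 + (V_1 - V_2)/24000 + (V_1 - V_4)/75000 + (V_1 - 0)/8200 = 0
  Node 2: (V_2 - 12)/680 + (V_2 - V_4)/30000 + (V_2 - V_1)/24000 + (V_2 - 0)/4.7 = 0
  Node 3: (V_3 - V_1)/100 + (V_3 - V_4)/750 + (V_3 - 0)/9.1 = 0
  Node 4: (V_4 - V_2)/30000 + (V_4 - 12)/330 + (V_4 - V_1)/75000 + (V_4 - V_3)/750 + (V_4 - 0)/1200 = 0
Collecting terms (coefficients in siemens):
  0.01101·V_1 - 0.00004167·V_2 - 0.01·V_3 - 0.00001333·V_4 = 0.01
  0.2143·V_2 - 0.00004167·V_1 - 0.00003333·V_4 = 0.01765
  0.1212·V_3 - 0.01·V_1 - 0.001333·V_4 = 0
  0.005244·V_4 - 0.00001333·V_1 - 0.00003333·V_2 - 0.001333·V_3 = 0.03636
Solving these 4 simultaneous equations (Gaussian elimination) gives:
  V_1 = 1.067 V, V_2 = 0.08364 V, V_3 = 0.1648 V, V_4 = 6.98 V
Part 1:
  Read off the nodal solution: V_3 = 0.1648 V
Part 2:
  I_R4 = (V_0 - V_1)/R4 = (12 - 1.067)/1200 = 0.009111 A
  Magnitude: I_R4 = 0.009111 A
Part 3:
  I_R7 = (V_1 - V_2)/R7 = (1.067 - 0.08364)/24000 = 0.00004096 A
  P_R7 = I_R7² × R7 = (0.00004096)² × 24000 = 0.00004026 W

Final answers:
1. V_3 = 0.1648 V
2. I_R4 = 0.009111 A
3. P_R7 = 4.026e-05 W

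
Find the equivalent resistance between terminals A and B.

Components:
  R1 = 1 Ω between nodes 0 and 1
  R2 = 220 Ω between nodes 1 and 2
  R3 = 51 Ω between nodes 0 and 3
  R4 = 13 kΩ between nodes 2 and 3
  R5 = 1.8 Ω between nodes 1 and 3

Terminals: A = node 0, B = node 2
The network is not a plain series/parallel combination. Inject a 1 A test current into terminal A (node 0) and return it from terminal B (node 2); then R_eq = V_A / (1 A).
Nodal analysis, taking node 2 as the 0 V reference.
Current source I_test pushes 1 A into node 0 and draws it out of node 2.
KCL at each unknown node (sum of currents leaving = 0; resistances in Ω):
  Node 0: (V_0 - V_1)/1 + (V_0 - V_3)/51 - 1 = 0
  Node 1: (V_1 - V_0)/1 + (V_1 - 0)/220 + (V_1 - V_3)/1.8 = 0
  Node 3: (V_3 - V_0)/51 + (V_3 - V_1)/1.8 + (V_3 - 0)/13000 = 0
Collecting terms (coefficients in siemens):
  1.02·V_0 - 1·V_1 - 0.01961·V_3 = 1
  1.56·V_1 - 1·V_0 - 0.5556·V_3 = 0
  0.5752·V_3 - 0.01961·V_0 - 0.5556·V_1 = 0
Solving these 3 simultaneous equations (Gaussian elimination) gives:
  V_0 = 217.3 V, V_1 = 216.3 V, V_3 = 216.3 V
R_eq = V_0 / 1 A = 217.3 Ω

Final answer: 217.3 Ω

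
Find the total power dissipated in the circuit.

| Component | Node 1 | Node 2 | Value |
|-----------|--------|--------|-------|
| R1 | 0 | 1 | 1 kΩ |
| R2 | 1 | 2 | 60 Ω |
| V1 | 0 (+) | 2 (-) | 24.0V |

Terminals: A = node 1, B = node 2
Nodal analysis, taking node 2 as the 0 V reference.
Source V1 fixes V_0 = 24 V.
KCL at each unknown node (sum of currents leaving = 0; resistances in Ω):
  Node 1: (V_1 - 24)/1000 + (V_1 - 0)/60 = 0
Collecting terms: 0.01767 × V_1 = 0.024  =>  V_1 = 1.358 V
Power in each resistor, P = (ΔV)²/R:
  P_R1 = (24 - 1.358)²/1000 = 0.5126 W
  P_R2 = (1.358 - 0)²/60 = 0.03076 W
P_total = P_R1 + P_R2 = 0.5434 W

Final answer: 0.5434 W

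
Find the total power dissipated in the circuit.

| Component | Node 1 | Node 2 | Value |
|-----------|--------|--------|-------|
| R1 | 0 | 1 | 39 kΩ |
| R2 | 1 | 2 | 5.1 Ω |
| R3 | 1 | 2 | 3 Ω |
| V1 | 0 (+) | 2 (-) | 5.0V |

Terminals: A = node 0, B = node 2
Nodal analysis, taking node 2 as the 0 V reference.
Source V1 fixes V_0 = 5 V.
KCL at each unknown node (sum of currents leaving = 0; resistances in Ω):
  Node 1: (V_1 - 5)/39000 + (V_1 - 0)/5.1 + (V_1 - 0)/3 = 0
Collecting terms: 0.5294 × V_1 = 0.0001282  =>  V_1 = 0.0002422 V
Power in each resistor, P = (ΔV)²/R:
  P_R1 = (5 - 0.0002422)²/39000 = 0.000641 W
  P_R2 = (0.0002422 - 0)²/5.1 = 0.0000000115 W
  P_R3 = (0.0002422 - 0)²/3 = 0.00000001955 W
P_total = P_R1 + P_R2 + P_R3 = 0.000641 W

Final answer: 0.000641 W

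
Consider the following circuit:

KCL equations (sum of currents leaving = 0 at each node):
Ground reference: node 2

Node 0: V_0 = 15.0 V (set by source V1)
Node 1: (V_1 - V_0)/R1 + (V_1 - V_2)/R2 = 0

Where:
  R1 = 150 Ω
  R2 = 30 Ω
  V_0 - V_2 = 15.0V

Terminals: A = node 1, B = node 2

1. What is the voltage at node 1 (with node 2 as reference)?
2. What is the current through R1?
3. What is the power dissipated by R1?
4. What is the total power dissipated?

Nodal analysis, taking node 2 as the 0 V reference.
Source V1 fixes V_0 = 15 V.
KCL at each unknown node (sum of currents leaving = 0; resistances in Ω):
  Node 1: (V_1 - 15)/150 + (V_1 - 0)/30 = 0
Collecting terms: 0.04 × V_1 = 0.1  =>  V_1 = 2.5 V
Part 1:
  Read off the nodal solution: V_1 = 2.5 V
Part 2:
  I_R1 = (V_0 - V_1)/R1 = (15 - 2.5)/150 = 0.08333 A
  Magnitude: I_R1 = 0.08333 A
Part 3:
  I_R1 = (V_0 - V_1)/R1 = (15 - 2.5)/150 = 0.08333 A
  P_R1 = I_R1² × R1 = (0.08333)² × 150 = 1.042 W
Part 4:
  Power in each resistor, P = (ΔV)²/R:
    P_R1 = (15 - 2.5)²/150 = 1.042 W
    P_R2 = (2.5 - 0)²/30 = 0.2083 W
  P_total = P_R1 + P_R2 = 1.25 W

Final answers:
1. V_1 = 2.5 V
2. I_R1 = 0.08333 A
3. P_R1 = 1.042 W
4. P_total = 1.25 W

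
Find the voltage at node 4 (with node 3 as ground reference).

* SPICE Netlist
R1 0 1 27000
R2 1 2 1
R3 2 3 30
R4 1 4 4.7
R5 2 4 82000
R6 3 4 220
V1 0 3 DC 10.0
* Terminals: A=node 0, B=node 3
Nodal analysis, taking node 3 as the 0 V reference.
Source V1 fixes V_0 = 10 V.
KCL at each unknown node (sum of currents leaving = 0; resistances in Ω):
  Node 1: (V_1 - 10)/27000 + (V_1 - V_2)/1 + (V_1 - V_4)/4.7 = 0
  Node 2: (V_2 - V_1)/1 + (V_2 - 0)/30 + (V_2 - V_4)/82000 = 0
  Node 4: (V_4 - V_1)/4.7 + (V_4 - V_2)/82000 + (V_4 - 0)/220 = 0
Collecting terms (coefficients in siemens):
  1.213·V_1 - 1·V_2 - 0.2128·V_4 = 0.0003704
  1.033·V_2 - 1·V_1 - 0.0000122·V_4 = 0
  0.2173·V_4 - 0.2128·V_1 - 0.0000122·V_2 = 0
Solving these 3 simultaneous equations (Gaussian elimination) gives:
  V_1 = 0.01008 V, V_2 = 0.009754 V, V_4 = 0.009869 V
The requested potential is V_4 = 0.009869 V.

Final answer: V_4 = 0.009869 V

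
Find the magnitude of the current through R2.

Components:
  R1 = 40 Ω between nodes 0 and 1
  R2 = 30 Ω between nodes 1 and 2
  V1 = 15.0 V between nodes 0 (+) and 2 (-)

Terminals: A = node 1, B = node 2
Nodal analysis, taking node 2 as the 0 V reference.
Source V1 fixes V_0 = 15 V.
KCL at each unknown node (sum of currents leaving = 0; resistances in Ω):
  Node 1: (V_1 - 15)/40 + (V_1 - 0)/30 = 0
Collecting terms: 0.05833 × V_1 = 0.375  =>  V_1 = 6.429 V
I_R2 = (V_1 - V_2)/R2 = (6.429 - 0)/30 = 0.2143 A
|I_R2| = 0.2143 A

Final answer: |I_R2| = 0.2143 A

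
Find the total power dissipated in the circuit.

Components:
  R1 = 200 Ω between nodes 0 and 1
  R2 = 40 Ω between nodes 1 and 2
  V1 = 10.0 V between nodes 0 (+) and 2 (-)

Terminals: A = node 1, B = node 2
Nodal analysis, taking node 2 as the 0 V reference.
Source V1 fixes V_0 = 10 V.
KCL at each unknown node (sum of currents leaving = 0; resistances in Ω):
  Node 1: (V_1 - 10)/200 + (V_1 - 0)/40 = 0
Collecting terms: 0.03 × V_1 = 0.05  =>  V_1 = 1.667 V
Power in each resistor, P = (ΔV)²/R:
  P_R1 = (10 - 1.667)²/200 = 0.3472 W
  P_R2 = (1.667 - 0)²/40 = 0.06944 W
P_total = P_R1 + P_R2 = 0.4167 W

Final answer: 0.4167 W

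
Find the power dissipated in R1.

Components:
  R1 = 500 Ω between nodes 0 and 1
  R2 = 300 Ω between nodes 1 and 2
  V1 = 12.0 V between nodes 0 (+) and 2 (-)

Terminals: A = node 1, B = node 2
Nodal analysis, taking node 2 as the 0 V reference.
Source V1 fixes V_0 = 12 V.
KCL at each unknown node (sum of currents leaving = 0; resistances in Ω):
  Node 1: (V_1 - 12)/500 + (V_1 - 0)/300 = 0
Collecting terms: 0.005333 × V_1 = 0.024  =>  V_1 = 4.5 V
I_R1 = (V_0 - V_1)/R1 = (12 - 4.5)/500 = 0.015 A
P_R1 = I_R1² × R1 = (0.015)² × 500 = 0.1125 W

Final answer: 0.1125 W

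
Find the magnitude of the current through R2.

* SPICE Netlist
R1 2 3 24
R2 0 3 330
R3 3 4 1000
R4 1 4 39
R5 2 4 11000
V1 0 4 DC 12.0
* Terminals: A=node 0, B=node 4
Nodal analysis, taking node 4 as the 0 V reference.
Source V1 fixes V_0 = 12 V.
KCL at each unknown node (sum of currents leaving = 0; resistances in Ω):
  Node 1: (V_1 - 0)/39 = 0
  Node 2: (V_2 - V_3)/24 + (V_2 - 0)/11000 = 0
  Node 3: (V_3 - V_2)/24 + (V_3 - 12)/330 + (V_3 - 0)/1000 = 0
Collecting terms (coefficients in siemens):
  0.02564·V_1 = 0
  0.04176·V_2 - 0.04167·V_3 = 0
  0.0457·V_3 - 0.04167·V_2 = 0.03636
Solving these 3 simultaneous equations (Gaussian elimination) gives:
  V_1 = 0 V, V_2 = 8.805 V, V_3 = 8.824 V
I_R2 = (V_0 - V_3)/R2 = (12 - 8.824)/330 = 0.009624 A
|I_R2| = 0.009624 A

Final answer: |I_R2| = 0.009624 A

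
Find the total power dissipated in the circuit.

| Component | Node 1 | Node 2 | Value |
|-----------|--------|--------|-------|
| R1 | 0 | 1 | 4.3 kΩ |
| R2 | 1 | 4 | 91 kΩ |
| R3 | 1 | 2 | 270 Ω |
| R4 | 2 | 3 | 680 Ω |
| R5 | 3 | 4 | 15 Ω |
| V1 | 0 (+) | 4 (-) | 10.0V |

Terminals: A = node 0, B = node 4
Nodal analysis, taking node 4 as the 0 V reference.
Source V1 fixes V_0 = 10 V.
KCL at each unknown node (sum of currents leaving = 0; resistances in Ω):
  Node 1: (V_1 - 10)/4300 + (V_1 - 0)/91000 + (V_1 - V_2)/270 = 0
  Node 2: (V_2 - V_1)/270 + (V_2 - V_3)/680 = 0
  Node 3: (V_3 - V_2)/680 + (V_3 - 0)/15 = 0
Collecting terms (coefficients in siemens):
  0.003947·V_1 - 0.003704·V_2 = 0.002326
  0.005174·V_2 - 0.003704·V_1 - 0.001471·V_3 = 0
  0.06814·V_3 - 0.001471·V_2 = 0
Solving these 3 simultaneous equations (Gaussian elimination) gives:
  V_1 = 1.817 V, V_2 = 1.309 V, V_3 = 0.02825 V
Power in each resistor, P = (ΔV)²/R:
  P_R1 = (10 - 1.817)²/4300 = 0.01557 W
  P_R2 = (1.817 - 0)²/91000 = 0.00003628 W
  P_R3 = (1.817 - 1.309)²/270 = 0.0009574 W
  P_R4 = (1.309 - 0.02825)²/680 = 0.002411 W
  P_R5 = (0.02825 - 0)²/15 = 0.00005319 W
P_total = P_R1 + P_R2 + P_R3 + P_R4 + P_R5 = 0.01903 W

Final answer: 0.01903 W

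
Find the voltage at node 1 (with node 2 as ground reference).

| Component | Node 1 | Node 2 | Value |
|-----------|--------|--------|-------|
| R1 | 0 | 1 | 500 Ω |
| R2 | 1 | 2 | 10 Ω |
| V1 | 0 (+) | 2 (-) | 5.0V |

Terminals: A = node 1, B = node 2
Nodal analysis, taking node 2 as the 0 V reference.
Source V1 fixes V_0 = 5 V.
KCL at each unknown node (sum of currents leaving = 0; resistances in Ω):
  Node 1: (V_1 - 5)/500 + (V_1 - 0)/10 = 0
Collecting terms: 0.102 × V_1 = 0.01  =>  V_1 = 0.09804 V
The requested potential is V_1 = 0.09804 V.

Final answer: V_1 = 0.09804 V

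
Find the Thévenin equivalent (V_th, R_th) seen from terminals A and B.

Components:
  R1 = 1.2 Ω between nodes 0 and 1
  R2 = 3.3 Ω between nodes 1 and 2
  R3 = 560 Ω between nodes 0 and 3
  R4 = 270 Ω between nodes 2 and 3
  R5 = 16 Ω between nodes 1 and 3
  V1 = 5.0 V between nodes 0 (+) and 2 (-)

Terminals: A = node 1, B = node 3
Step 1 — V_th is the open-circuit voltage V_A - V_B (nothing connected across the terminals).
Nodal analysis, taking node 2 as the 0 V reference.
Source V1 fixes V_0 = 5 V.
KCL at each unknown node (sum of currents leaving = 0; resistances in Ω):
  Node 1: (V_1 - 5)/1.2 + (V_1 - 0)/3.3 + (V_1 - V_3)/16 = 0
  Node 3: (V_3 - 5)/560 + (V_3 - 0)/270 + (V_3 - V_1)/16 = 0
Collecting terms (coefficients in siemens):
  1.199·V_1 - 0.0625·V_3 = 4.167
  0.06799·V_3 - 0.0625·V_1 = 0.008929
Determinant D = (1.199)(0.06799) - (-0.0625)(-0.0625) = 0.0776
V_1 = [(4.167)(0.06799) - (-0.0625)(0.008929)]/D = 3.658 V
V_3 = [(1.199)(0.008929) - (4.167)(-0.0625)]/D = 3.494 V
V_th = V_1 - V_3 = 3.658 - 3.494 = 0.164 V
Step 2 — R_th: zero the source — replace V1 by a short circuit (node 2 merges into node 0) — and find the resistance seen between A (node 1) and B (node 3).
Reduce the network between node 1 (A) and node 3 (B) by series/parallel combination:
  Rp1 = R1 ‖ R2 (parallel, both between nodes 0 and 1) = 1/(1/1.2 + 1/3.3) = 0.88 Ω
  Rp2 = R3 ‖ R4 (parallel, both between nodes 0 and 3) = 1/(1/560 + 1/270) = 182.2 Ω
  Rs1 = Rp1 + Rp2 (series, joined only at node 0) = 0.88 + 182.2 = 183 Ω
  Rp3 = R5 ‖ Rs1 (parallel, both between nodes 1 and 3) = 1/(1/16 + 1/183) = 14.71 Ω
R_th = 14.71 Ω

Final answer: V_th = 0.164 V, R_th = 14.71 Ω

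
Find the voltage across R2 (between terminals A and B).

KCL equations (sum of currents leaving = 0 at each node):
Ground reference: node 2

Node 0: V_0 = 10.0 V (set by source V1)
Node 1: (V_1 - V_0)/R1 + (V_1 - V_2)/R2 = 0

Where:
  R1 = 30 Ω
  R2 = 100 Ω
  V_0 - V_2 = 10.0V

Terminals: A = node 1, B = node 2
R1 and R2 are in series across V1 (node 0 → node 1 → node 2), and the output A–B is taken across R2, so this is a voltage divider.
Series current: I = V1/(R1 + R2) = 10/(30 + 100) = 10/130 = 0.07692 A
V_R2 = I × R2 = V1 × R2/(R1 + R2) = 10 × 100/130 = 7.692 V

Final answer: 7.692 V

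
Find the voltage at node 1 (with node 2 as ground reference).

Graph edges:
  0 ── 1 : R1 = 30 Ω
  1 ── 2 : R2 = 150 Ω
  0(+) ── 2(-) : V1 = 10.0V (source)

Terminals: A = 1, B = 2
Nodal analysis, taking node 2 as the 0 V reference.
Source V1 fixes V_0 = 10 V.
KCL at each unknown node (sum of currents leaving = 0; resistances in Ω):
  Node 1: (V_1 - 10)/30 + (V_1 - 0)/150 = 0
Collecting terms: 0.04 × V_1 = 0.3333  =>  V_1 = 8.333 V
The requested potential is V_1 = 8.333 V.

Final answer: V_1 = 8.333 V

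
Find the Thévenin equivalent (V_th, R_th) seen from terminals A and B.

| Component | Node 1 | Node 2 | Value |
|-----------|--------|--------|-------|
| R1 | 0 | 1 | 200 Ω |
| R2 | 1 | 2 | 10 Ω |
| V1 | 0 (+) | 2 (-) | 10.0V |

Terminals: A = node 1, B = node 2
Step 1 — V_th is the open-circuit voltage V_A - V_B (nothing connected across the terminals).
Nodal analysis, taking node 2 as the 0 V reference.
Source V1 fixes V_0 = 10 V.
KCL at each unknown node (sum of currents leaving = 0; resistances in Ω):
  Node 1: (V_1 - 10)/200 + (V_1 - 0)/10 = 0
Collecting terms: 0.105 × V_1 = 0.05  =>  V_1 = 0.4762 V
V_th = V_1 - V_2 = 0.4762 - 0 = 0.4762 V
Step 2 — R_th: zero the source — replace V1 by a short circuit (node 2 merges into node 0) — and find the resistance seen between A (node 1) and B (node 0).
Reduce the network between node 1 (A) and node 0 (B) by series/parallel combination:
  Rp1 = R1 ‖ R2 (parallel, both between nodes 0 and 1) = 1/(1/200 + 1/10) = 9.524 Ω
R_th = 9.524 Ω

Final answer: V_th = 0.4762 V, R_th = 9.524 Ω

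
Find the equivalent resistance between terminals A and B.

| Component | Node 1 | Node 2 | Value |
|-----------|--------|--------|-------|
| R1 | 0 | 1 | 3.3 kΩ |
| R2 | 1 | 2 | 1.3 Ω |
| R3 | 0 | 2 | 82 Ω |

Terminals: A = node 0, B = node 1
Reduce the network between node 0 (A) and node 1 (B) by series/parallel combination:
  Rs1 = R3 + R2 (series, joined only at node 2) = 82 + 1.3 = 83.3 Ω
  Rp1 = R1 ‖ Rs1 (parallel, both between nodes 0 and 1) = 1/(1/3300 + 1/83.3) = 81.25 Ω
R_eq = 81.25 Ω

Final answer: 81.25 Ω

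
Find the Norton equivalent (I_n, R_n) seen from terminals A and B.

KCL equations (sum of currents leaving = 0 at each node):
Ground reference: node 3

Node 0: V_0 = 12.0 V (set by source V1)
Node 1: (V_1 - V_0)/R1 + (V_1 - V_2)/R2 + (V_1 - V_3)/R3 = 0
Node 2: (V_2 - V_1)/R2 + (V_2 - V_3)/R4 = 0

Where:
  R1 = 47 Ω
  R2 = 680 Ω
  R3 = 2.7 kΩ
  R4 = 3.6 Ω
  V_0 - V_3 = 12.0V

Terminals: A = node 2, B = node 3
Find the Thévenin equivalent first; then I_n = V_th/R_th and R_n = R_th.
Step 1 — V_th is the open-circuit voltage V_A - V_B (nothing connected across the terminals).
Nodal analysis, taking node 3 as the 0 V reference.
Source V1 fixes V_0 = 12 V.
KCL at each unknown node (sum of currents leaving = 0; resistances in Ω):
  Node 1: (V_1 - 12)/47 + (V_1 - V_2)/680 + (V_1 - 0)/2700 = 0
  Node 2: (V_2 - V_1)/680 + (V_2 - 0)/3.6 = 0
Collecting terms (coefficients in siemens):
  0.02312·V_1 - 0.001471·V_2 = 0.2553
  0.2792·V_2 - 0.001471·V_1 = 0
Determinant D = (0.02312)(0.2792) - (-0.001471)(-0.001471) = 0.006453
V_1 = [(0.2553)(0.2792) - (-0.001471)(0)]/D = 11.05 V
V_2 = [(0.02312)(0) - (0.2553)(-0.001471)]/D = 0.05818 V
V_th = V_2 - V_3 = 0.05818 - 0 = 0.05818 V
Step 2 — R_th: zero the source — replace V1 by a short circuit (node 3 merges into node 0) — and find the resistance seen between A (node 2) and B (node 0).
Reduce the network between node 2 (A) and node 0 (B) by series/parallel combination:
  Rp1 = R1 ‖ R3 (parallel, both between nodes 0 and 1) = 1/(1/47 + 1/2700) = 46.2 Ω
  Rs1 = R2 + Rp1 (series, joined only at node 1) = 680 + 46.2 = 726.2 Ω
  Rp2 = R4 ‖ Rs1 (parallel, both between nodes 0 and 2) = 1/(1/3.6 + 1/726.2) = 3.582 Ω
R_th = 3.582 Ω
I_n = V_th/R_th = 0.05818/3.582 = 0.01624 A, and R_n = R_th = 3.582 Ω

Final answer: I_n = 0.01624 A, R_n = 3.582 Ω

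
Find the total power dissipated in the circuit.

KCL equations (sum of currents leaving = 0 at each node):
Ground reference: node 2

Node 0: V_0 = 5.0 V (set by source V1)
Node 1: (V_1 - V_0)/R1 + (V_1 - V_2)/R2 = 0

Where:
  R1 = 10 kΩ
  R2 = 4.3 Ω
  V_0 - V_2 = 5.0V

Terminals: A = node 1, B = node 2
Nodal analysis, taking node 2 as the 0 V reference.
Source V1 fixes V_0 = 5 V.
KCL at each unknown node (sum of currents leaving = 0; resistances in Ω):
  Node 1: (V_1 - 5)/10000 + (V_1 - 0)/4.3 = 0
Collecting terms: 0.2327 × V_1 = 0.0005  =>  V_1 = 0.002149 V
Power in each resistor, P = (ΔV)²/R:
  P_R1 = (5 - 0.002149)²/10000 = 0.002498 W
  P_R2 = (0.002149 - 0)²/4.3 = 0.000001074 W
P_total = P_R1 + P_R2 = 0.002499 W

Final answer: 0.002499 W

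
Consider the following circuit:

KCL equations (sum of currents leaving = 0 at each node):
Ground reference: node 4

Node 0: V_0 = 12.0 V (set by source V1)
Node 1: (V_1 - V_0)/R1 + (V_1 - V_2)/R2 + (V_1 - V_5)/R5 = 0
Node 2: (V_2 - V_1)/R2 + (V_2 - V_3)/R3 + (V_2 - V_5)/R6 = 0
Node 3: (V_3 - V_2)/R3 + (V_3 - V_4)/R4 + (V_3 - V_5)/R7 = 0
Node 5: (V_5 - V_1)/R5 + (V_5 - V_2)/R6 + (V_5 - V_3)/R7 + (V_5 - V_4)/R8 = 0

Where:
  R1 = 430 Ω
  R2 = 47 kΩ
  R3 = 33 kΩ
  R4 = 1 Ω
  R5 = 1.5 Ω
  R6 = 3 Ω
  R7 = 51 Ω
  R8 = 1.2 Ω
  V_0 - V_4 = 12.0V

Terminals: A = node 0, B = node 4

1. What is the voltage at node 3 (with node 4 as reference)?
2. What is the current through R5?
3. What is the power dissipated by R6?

Nodal analysis, taking node 4 as the 0 V reference.
Source V1 fixes V_0 = 12 V.
KCL at each unknown node (sum of currents leaving = 0; resistances in Ω):
  Node 1: (V_1 - 12)/430 + (V_1 - V_2)/47000 + (V_1 - V_5)/1.5 = 0
  Node 2: (V_2 - V_1)/47000 + (V_2 - V_3)/33000 + (V_2 - V_5)/3 = 0
  Node 3: (V_3 - V_2)/33000 + (V_3 - 0)/1 + (V_3 - V_5)/51 = 0
  Node 5: (V_5 - V_1)/1.5 + (V_5 - V_2)/3 + (V_5 - V_3)/51 + (V_5 - 0)/1.2 = 0
Collecting terms (coefficients in siemens):
  0.669·V_1 - 0.00002128·V_2 - 0.6667·V_5 = 0.02791
  0.3334·V_2 - 0.00002128·V_1 - 0.0000303·V_3 - 0.3333·V_5 = 0
  1.02·V_3 - 0.0000303·V_2 - 0.01961·V_5 = 0
  1.853·V_5 - 0.6667·V_1 - 0.3333·V_2 - 0.01961·V_3 = 0
Solving these 4 simultaneous equations (Gaussian elimination) gives:
  V_1 = 0.07413 V, V_2 = 0.03253 V, V_3 = 0.0006265 V, V_5 = 0.03253 V
Part 1:
  Read off the nodal solution: V_3 = 0.0006265 V
Part 2:
  I_R5 = (V_1 - V_5)/R5 = (0.07413 - 0.03253)/1.5 = 0.02773 A
  Magnitude: I_R5 = 0.02773 A
Part 3:
  I_R6 = (V_2 - V_5)/R6 = (0.03253 - 0.03253)/3 = -0.00000008163 A
  P_R6 = I_R6² × R6 = (-0.00000008163)² × 3 = 0.00000000000001999 W

Final answers:
1. V_3 = 0.0006265 V
2. I_R5 = 0.02773 A
3. P_R6 = 1.999e-14 W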